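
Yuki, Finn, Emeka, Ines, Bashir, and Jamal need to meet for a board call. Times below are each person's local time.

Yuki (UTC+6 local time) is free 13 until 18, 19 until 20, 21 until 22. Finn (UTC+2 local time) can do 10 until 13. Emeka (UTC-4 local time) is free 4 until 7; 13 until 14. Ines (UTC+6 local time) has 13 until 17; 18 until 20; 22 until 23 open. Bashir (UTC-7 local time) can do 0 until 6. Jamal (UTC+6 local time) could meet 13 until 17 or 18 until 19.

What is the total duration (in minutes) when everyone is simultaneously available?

180

Yuki in UTC: 07:00-12:00, 13:00-14:00, 15:00-16:00 (subtract 6h to convert from UTC+6).
Finn in UTC: 08:00-11:00 (subtract 2h to convert from UTC+2).
Emeka in UTC: 08:00-11:00, 17:00-18:00 (add 4h to convert from UTC-4).
Ines in UTC: 07:00-11:00, 12:00-14:00, 16:00-17:00 (subtract 6h to convert from UTC+6).
Bashir in UTC: 07:00-13:00 (add 7h to convert from UTC-7).
Jamal in UTC: 07:00-11:00, 12:00-13:00 (subtract 6h to convert from UTC+6).
Yuki ∩ Finn: 08:00-11:00.
Yuki ∩ Finn ∩ Emeka: 08:00-11:00.
Yuki ∩ Finn ∩ Emeka ∩ Ines: 08:00-11:00.
Yuki ∩ Finn ∩ Emeka ∩ Ines ∩ Bashir: 08:00-11:00.
Yuki ∩ Finn ∩ Emeka ∩ Ines ∩ Bashir ∩ Jamal: 08:00-11:00.
That's a single block of 180 minutes.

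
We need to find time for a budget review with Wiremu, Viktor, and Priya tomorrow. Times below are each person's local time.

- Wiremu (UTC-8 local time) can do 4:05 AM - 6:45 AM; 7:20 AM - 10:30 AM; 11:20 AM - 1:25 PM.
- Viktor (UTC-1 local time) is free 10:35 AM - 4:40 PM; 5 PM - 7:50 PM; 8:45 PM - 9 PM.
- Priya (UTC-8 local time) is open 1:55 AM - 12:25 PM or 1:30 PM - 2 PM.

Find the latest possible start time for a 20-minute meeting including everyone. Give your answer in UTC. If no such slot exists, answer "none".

Wiremu in UTC: 12:05-14:45, 15:20-18:30, 19:20-21:25 (add 8h to convert from UTC-8).
Viktor in UTC: 11:35-17:40, 18:00-20:50, 21:45-22:00 (add 1h to convert from UTC-1).
Priya in UTC: 09:55-20:25, 21:30-22:00 (add 8h to convert from UTC-8).
Wiremu ∩ Viktor: 12:05-14:45, 15:20-17:40, 18:00-18:30, 19:20-20:50.
Wiremu ∩ Viktor ∩ Priya: 12:05-14:45, 15:20-17:40, 18:00-18:30, 19:20-20:25.
So the common availability across everyone is 12:05-14:45, 15:20-17:40, 18:00-18:30, 19:20-20:25.
The last common window of at least 20 minutes is 19:20-20:25; a 20-minute meeting can start as late as 20:05 and still end by 20:25.

20:05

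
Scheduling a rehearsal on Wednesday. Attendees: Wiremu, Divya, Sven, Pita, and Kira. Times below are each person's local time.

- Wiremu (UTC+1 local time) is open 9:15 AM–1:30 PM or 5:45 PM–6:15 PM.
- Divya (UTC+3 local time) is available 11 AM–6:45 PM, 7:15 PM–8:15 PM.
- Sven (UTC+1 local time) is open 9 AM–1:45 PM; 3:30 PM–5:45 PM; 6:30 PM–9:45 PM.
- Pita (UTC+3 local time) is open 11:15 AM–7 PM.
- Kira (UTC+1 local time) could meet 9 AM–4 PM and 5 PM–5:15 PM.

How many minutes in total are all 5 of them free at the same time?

255

Wiremu in UTC: 08:15-12:30, 16:45-17:15 (subtract 1h to convert from UTC+1).
Divya in UTC: 08:00-15:45, 16:15-17:15 (subtract 3h to convert from UTC+3).
Sven in UTC: 08:00-12:45, 14:30-16:45, 17:30-20:45 (subtract 1h to convert from UTC+1).
Pita in UTC: 08:15-16:00 (subtract 3h to convert from UTC+3).
Kira in UTC: 08:00-15:00, 16:00-16:15 (subtract 1h to convert from UTC+1).
Wiremu ∩ Divya: 08:15-12:30, 16:45-17:15.
Wiremu ∩ Divya ∩ Sven: 08:15-12:30.
Wiremu ∩ Divya ∩ Sven ∩ Pita: 08:15-12:30.
Wiremu ∩ Divya ∩ Sven ∩ Pita ∩ Kira: 08:15-12:30.
Those are the intersection windows.
That's a single block of 255 minutes.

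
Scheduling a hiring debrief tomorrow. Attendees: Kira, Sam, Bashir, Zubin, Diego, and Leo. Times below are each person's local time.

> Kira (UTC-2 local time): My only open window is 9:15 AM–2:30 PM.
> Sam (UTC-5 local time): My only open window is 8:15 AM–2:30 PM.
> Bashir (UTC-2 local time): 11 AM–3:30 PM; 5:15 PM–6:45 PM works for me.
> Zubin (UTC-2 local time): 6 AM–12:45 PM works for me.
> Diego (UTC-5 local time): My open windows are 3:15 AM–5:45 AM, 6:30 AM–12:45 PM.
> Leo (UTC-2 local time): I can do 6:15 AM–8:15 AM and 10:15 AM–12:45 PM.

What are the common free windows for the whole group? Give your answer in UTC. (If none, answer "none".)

Kira in UTC: 11:15-16:30 (add 2h to convert from UTC-2).
Sam in UTC: 13:15-19:30 (add 5h to convert from UTC-5).
Bashir in UTC: 13:00-17:30, 19:15-20:45 (add 2h to convert from UTC-2).
Zubin in UTC: 08:00-14:45 (add 2h to convert from UTC-2).
Diego in UTC: 08:15-10:45, 11:30-17:45 (add 5h to convert from UTC-5).
Leo in UTC: 08:15-10:15, 12:15-14:45 (add 2h to convert from UTC-2).
Kira ∩ Sam: 13:15-16:30.
Kira ∩ Sam ∩ Bashir: 13:15-16:30.
Kira ∩ Sam ∩ Bashir ∩ Zubin: 13:15-14:45.
Kira ∩ Sam ∩ Bashir ∩ Zubin ∩ Diego: 13:15-14:45.
Kira ∩ Sam ∩ Bashir ∩ Zubin ∩ Diego ∩ Leo: 13:15-14:45.

13:15-14:45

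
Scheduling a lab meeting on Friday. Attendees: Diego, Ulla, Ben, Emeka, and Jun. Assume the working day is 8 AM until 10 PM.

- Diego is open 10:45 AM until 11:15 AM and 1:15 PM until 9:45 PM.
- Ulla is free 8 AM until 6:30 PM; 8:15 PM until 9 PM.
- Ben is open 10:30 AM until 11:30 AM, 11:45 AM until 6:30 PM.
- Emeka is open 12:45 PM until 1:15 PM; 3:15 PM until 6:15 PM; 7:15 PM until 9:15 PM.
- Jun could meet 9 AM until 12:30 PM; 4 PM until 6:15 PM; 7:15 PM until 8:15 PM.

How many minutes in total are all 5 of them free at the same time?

Diego ∩ Ulla: 10:45-11:15, 13:15-18:30, 20:15-21:00.
Diego ∩ Ulla ∩ Ben: 10:45-11:15, 13:15-18:30.
Diego ∩ Ulla ∩ Ben ∩ Emeka: 15:15-18:15.
Diego ∩ Ulla ∩ Ben ∩ Emeka ∩ Jun: 16:00-18:15.
That's a single block of 135 minutes.

135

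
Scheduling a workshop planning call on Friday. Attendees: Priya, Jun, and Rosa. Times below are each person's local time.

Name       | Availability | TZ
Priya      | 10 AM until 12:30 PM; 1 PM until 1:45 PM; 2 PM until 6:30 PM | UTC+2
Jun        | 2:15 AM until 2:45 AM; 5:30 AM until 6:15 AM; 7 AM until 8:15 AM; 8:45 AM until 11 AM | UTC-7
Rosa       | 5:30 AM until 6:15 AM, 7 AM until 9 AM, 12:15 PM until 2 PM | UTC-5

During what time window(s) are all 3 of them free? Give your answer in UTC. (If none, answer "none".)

12:30-13:15

Priya in UTC: 08:00-10:30, 11:00-11:45, 12:00-16:30 (subtract 2h to convert from UTC+2).
Jun in UTC: 09:15-09:45, 12:30-13:15, 14:00-15:15, 15:45-18:00 (add 7h to convert from UTC-7).
Rosa in UTC: 10:30-11:15, 12:00-14:00, 17:15-19:00 (add 5h to convert from UTC-5).
Priya ∩ Jun: 09:15-09:45, 12:30-13:15, 14:00-15:15, 15:45-16:30.
Priya ∩ Jun ∩ Rosa: 12:30-13:15.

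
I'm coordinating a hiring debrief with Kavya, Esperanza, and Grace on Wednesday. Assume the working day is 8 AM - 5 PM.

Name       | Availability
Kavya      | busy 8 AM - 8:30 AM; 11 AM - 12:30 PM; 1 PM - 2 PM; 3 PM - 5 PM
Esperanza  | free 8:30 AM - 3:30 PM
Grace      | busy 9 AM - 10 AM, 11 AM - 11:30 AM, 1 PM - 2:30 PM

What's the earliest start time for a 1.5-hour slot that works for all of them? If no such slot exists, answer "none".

Kavya free: 08:30-11:00, 12:30-13:00, 14:00-15:00 (invert busy blocks within the working day).
Esperanza free: 08:30-15:30.
Grace free: 08:00-09:00, 10:00-11:00, 11:30-13:00, 14:30-17:00 (invert busy blocks within the working day).
Kavya ∩ Esperanza: 08:30-11:00, 12:30-13:00, 14:00-15:00.
Kavya ∩ Esperanza ∩ Grace: 08:30-09:00, 10:00-11:00, 12:30-13:00, 14:30-15:00.
No common window is at least 90 minutes long.

none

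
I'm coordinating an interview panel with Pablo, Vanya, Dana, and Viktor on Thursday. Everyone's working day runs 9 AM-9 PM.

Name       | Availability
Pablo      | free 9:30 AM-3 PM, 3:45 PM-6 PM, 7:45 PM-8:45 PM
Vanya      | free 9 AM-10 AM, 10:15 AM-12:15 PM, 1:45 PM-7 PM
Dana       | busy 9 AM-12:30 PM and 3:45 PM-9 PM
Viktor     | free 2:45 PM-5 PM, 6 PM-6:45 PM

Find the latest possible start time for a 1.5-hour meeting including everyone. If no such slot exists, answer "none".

Pablo free: 09:30-15:00, 15:45-18:00, 19:45-20:45.
Vanya free: 09:00-10:00, 10:15-12:15, 13:45-19:00.
Dana free: 12:30-15:45 (invert busy blocks within the working day).
Viktor free: 14:45-17:00, 18:00-18:45.
Pablo ∩ Vanya: 09:30-10:00, 10:15-12:15, 13:45-15:00, 15:45-18:00.
Pablo ∩ Vanya ∩ Dana: 13:45-15:00.
Pablo ∩ Vanya ∩ Dana ∩ Viktor: 14:45-15:00.
No common window is at least 90 minutes long.

none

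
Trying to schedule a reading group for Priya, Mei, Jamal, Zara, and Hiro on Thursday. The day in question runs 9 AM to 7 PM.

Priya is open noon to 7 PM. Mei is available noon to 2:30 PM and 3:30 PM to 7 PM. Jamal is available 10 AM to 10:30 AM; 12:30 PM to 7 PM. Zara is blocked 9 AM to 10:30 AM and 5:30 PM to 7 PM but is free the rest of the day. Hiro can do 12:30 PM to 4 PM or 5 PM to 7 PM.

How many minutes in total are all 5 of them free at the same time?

180

Priya free: 12:00-19:00.
Mei free: 12:00-14:30, 15:30-19:00.
Jamal free: 10:00-10:30, 12:30-19:00.
Zara free: 10:30-17:30 (invert busy blocks within the working day).
Hiro free: 12:30-16:00, 17:00-19:00.
Priya ∩ Mei: 12:00-14:30, 15:30-19:00.
Priya ∩ Mei ∩ Jamal: 12:30-14:30, 15:30-19:00.
Priya ∩ Mei ∩ Jamal ∩ Zara: 12:30-14:30, 15:30-17:30.
Priya ∩ Mei ∩ Jamal ∩ Zara ∩ Hiro: 12:30-14:30, 15:30-16:00, 17:00-17:30.
Summing the common windows: 120 + 30 + 30 = 180 minutes.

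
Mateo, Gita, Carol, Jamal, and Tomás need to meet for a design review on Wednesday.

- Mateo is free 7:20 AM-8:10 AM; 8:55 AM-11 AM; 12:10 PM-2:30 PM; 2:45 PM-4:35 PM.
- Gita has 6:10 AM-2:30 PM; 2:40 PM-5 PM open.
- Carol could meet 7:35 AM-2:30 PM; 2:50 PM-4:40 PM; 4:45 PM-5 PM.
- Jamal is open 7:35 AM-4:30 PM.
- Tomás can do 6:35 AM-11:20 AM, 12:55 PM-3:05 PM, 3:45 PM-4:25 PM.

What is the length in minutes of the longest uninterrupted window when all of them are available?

125

Mateo ∩ Gita: 07:20-08:10, 08:55-11:00, 12:10-14:30, 14:45-16:35.
Mateo ∩ Gita ∩ Carol: 07:35-08:10, 08:55-11:00, 12:10-14:30, 14:50-16:35.
Mateo ∩ Gita ∩ Carol ∩ Jamal: 07:35-08:10, 08:55-11:00, 12:10-14:30, 14:50-16:30.
Mateo ∩ Gita ∩ Carol ∩ Jamal ∩ Tomás: 07:35-08:10, 08:55-11:00, 12:55-14:30, 14:50-15:05, 15:45-16:25.
The longest is 08:55-11:00 at 125 minutes.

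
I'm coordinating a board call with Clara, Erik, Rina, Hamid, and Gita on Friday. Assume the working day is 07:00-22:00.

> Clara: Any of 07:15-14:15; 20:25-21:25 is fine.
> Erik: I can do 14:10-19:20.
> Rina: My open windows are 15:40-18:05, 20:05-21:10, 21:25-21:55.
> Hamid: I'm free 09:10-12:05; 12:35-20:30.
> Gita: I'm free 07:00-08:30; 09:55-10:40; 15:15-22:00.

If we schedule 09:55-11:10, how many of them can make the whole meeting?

2

Clara and Hamid can make the full 09:55-11:10 slot — that's 2.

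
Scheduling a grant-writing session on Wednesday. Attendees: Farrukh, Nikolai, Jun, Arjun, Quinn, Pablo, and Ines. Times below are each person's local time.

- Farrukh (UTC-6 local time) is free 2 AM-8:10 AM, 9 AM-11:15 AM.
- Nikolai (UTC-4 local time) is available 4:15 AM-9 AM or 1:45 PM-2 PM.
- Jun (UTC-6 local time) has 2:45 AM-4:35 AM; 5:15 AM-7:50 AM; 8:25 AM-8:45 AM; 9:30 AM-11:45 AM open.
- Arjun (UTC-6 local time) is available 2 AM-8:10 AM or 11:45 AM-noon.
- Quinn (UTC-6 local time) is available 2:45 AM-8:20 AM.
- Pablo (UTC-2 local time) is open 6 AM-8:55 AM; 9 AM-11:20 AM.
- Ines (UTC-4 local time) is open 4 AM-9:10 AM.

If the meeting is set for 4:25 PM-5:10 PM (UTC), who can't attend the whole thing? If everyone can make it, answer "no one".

Farrukh in UTC: 08:00-14:10, 15:00-17:15 (add 6h to convert from UTC-6).
Nikolai in UTC: 08:15-13:00, 17:45-18:00 (add 4h to convert from UTC-4).
Jun in UTC: 08:45-10:35, 11:15-13:50, 14:25-14:45, 15:30-17:45 (add 6h to convert from UTC-6).
Arjun in UTC: 08:00-14:10, 17:45-18:00 (add 6h to convert from UTC-6).
Quinn in UTC: 08:45-14:20 (add 6h to convert from UTC-6).
Pablo in UTC: 08:00-10:55, 11:00-13:20 (add 2h to convert from UTC-2).
Ines in UTC: 08:00-13:10 (add 4h to convert from UTC-4).
Farrukh: free for 16:25-17:10. Nikolai: not fully free for 16:25-17:10. Jun: free for 16:25-17:10. Arjun: not fully free for 16:25-17:10. Quinn: not fully free for 16:25-17:10. Pablo: not fully free for 16:25-17:10. Ines: not fully free for 16:25-17:10.

Arjun, Ines, Nikolai, Pablo, Quinn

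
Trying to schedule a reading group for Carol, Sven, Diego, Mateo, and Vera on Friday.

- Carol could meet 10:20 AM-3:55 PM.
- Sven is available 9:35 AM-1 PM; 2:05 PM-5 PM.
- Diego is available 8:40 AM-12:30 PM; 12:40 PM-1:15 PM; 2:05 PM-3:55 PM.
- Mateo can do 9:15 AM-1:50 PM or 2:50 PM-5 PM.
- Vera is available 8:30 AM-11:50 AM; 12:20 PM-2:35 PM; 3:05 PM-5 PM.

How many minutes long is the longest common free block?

90

Carol ∩ Sven: 10:20-13:00, 14:05-15:55.
Carol ∩ Sven ∩ Diego: 10:20-12:30, 12:40-13:00, 14:05-15:55.
Carol ∩ Sven ∩ Diego ∩ Mateo: 10:20-12:30, 12:40-13:00, 14:50-15:55.
Carol ∩ Sven ∩ Diego ∩ Mateo ∩ Vera: 10:20-11:50, 12:20-12:30, 12:40-13:00, 15:05-15:55.
Those are the intersection windows.
The longest is 10:20-11:50 at 90 minutes.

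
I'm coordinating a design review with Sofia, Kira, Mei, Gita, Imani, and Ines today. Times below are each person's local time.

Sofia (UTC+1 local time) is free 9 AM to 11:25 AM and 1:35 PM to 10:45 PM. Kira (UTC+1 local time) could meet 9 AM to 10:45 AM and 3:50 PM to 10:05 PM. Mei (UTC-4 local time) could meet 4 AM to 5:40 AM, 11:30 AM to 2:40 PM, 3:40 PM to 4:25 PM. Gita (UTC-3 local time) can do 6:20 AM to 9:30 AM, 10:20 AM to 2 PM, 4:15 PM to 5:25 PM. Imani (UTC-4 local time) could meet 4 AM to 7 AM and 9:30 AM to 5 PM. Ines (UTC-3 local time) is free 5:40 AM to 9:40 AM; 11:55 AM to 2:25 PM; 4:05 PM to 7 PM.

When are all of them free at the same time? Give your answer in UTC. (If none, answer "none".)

Sofia in UTC: 08:00-10:25, 12:35-21:45 (subtract 1h to convert from UTC+1).
Kira in UTC: 08:00-09:45, 14:50-21:05 (subtract 1h to convert from UTC+1).
Mei in UTC: 08:00-09:40, 15:30-18:40, 19:40-20:25 (add 4h to convert from UTC-4).
Gita in UTC: 09:20-12:30, 13:20-17:00, 19:15-20:25 (add 3h to convert from UTC-3).
Imani in UTC: 08:00-11:00, 13:30-21:00 (add 4h to convert from UTC-4).
Ines in UTC: 08:40-12:40, 14:55-17:25, 19:05-22:00 (add 3h to convert from UTC-3).
Sofia ∩ Kira: 08:00-09:45, 14:50-21:05.
Sofia ∩ Kira ∩ Mei: 08:00-09:40, 15:30-18:40, 19:40-20:25.
Sofia ∩ Kira ∩ Mei ∩ Gita: 09:20-09:40, 15:30-17:00, 19:40-20:25.
Sofia ∩ Kira ∩ Mei ∩ Gita ∩ Imani: 09:20-09:40, 15:30-17:00, 19:40-20:25.
Sofia ∩ Kira ∩ Mei ∩ Gita ∩ Imani ∩ Ines: 09:20-09:40, 15:30-17:00, 19:40-20:25.
So the common availability across everyone is 09:20-09:40, 15:30-17:00, 19:40-20:25.

09:20-09:40, 15:30-17:00, 19:40-20:25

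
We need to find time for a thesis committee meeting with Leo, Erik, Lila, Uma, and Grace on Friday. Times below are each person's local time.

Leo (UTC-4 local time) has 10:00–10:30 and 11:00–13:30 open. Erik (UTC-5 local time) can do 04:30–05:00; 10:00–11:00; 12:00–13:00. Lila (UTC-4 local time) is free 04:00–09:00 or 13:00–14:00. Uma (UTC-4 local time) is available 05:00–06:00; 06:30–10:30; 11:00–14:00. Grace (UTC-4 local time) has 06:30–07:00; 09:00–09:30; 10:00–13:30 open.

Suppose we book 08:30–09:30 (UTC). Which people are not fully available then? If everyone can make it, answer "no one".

Leo in UTC: 14:00-14:30, 15:00-17:30 (add 4h to convert from UTC-4).
Erik in UTC: 09:30-10:00, 15:00-16:00, 17:00-18:00 (add 5h to convert from UTC-5).
Lila in UTC: 08:00-13:00, 17:00-18:00 (add 4h to convert from UTC-4).
Uma in UTC: 09:00-10:00, 10:30-14:30, 15:00-18:00 (add 4h to convert from UTC-4).
Grace in UTC: 10:30-11:00, 13:00-13:30, 14:00-17:30 (add 4h to convert from UTC-4).
Leo: not fully free for 08:30-09:30. Erik: not fully free for 08:30-09:30. Lila: free for 08:30-09:30. Uma: not fully free for 08:30-09:30. Grace: not fully free for 08:30-09:30.

Erik, Grace, Leo, Uma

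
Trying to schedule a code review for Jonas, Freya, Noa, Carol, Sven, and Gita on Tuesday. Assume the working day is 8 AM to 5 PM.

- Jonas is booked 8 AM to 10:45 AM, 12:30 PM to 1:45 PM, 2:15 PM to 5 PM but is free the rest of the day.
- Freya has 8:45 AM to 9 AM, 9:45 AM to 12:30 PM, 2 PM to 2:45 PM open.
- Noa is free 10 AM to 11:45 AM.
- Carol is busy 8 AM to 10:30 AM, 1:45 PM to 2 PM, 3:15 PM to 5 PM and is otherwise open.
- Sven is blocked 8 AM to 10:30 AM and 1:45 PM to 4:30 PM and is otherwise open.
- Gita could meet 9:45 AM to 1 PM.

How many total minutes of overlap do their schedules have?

Jonas free: 10:45-12:30, 13:45-14:15 (invert busy blocks within the working day).
Freya free: 08:45-09:00, 09:45-12:30, 14:00-14:45.
Noa free: 10:00-11:45.
Carol free: 10:30-13:45, 14:00-15:15 (invert busy blocks within the working day).
Sven free: 10:30-13:45, 16:30-17:00 (invert busy blocks within the working day).
Gita free: 09:45-13:00.
Jonas ∩ Freya: 10:45-12:30, 14:00-14:15.
Jonas ∩ Freya ∩ Noa: 10:45-11:45.
Jonas ∩ Freya ∩ Noa ∩ Carol: 10:45-11:45.
Jonas ∩ Freya ∩ Noa ∩ Carol ∩ Sven: 10:45-11:45.
Jonas ∩ Freya ∩ Noa ∩ Carol ∩ Sven ∩ Gita: 10:45-11:45.
Those are the intersection windows.
That's a single block of 60 minutes.

60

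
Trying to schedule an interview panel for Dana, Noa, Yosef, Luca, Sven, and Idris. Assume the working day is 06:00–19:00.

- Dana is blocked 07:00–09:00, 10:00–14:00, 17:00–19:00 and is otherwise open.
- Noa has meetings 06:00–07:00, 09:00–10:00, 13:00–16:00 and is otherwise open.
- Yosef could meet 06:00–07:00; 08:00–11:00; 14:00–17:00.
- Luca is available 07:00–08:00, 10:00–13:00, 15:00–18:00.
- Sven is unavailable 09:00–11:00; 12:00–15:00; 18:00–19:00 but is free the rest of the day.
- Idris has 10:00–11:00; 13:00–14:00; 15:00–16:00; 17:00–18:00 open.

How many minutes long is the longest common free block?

Dana free: 06:00-07:00, 09:00-10:00, 14:00-17:00 (invert busy blocks within the working day).
Noa free: 07:00-09:00, 10:00-13:00, 16:00-19:00 (invert busy blocks within the working day).
Yosef free: 06:00-07:00, 08:00-11:00, 14:00-17:00.
Luca free: 07:00-08:00, 10:00-13:00, 15:00-18:00.
Sven free: 06:00-09:00, 11:00-12:00, 15:00-18:00 (invert busy blocks within the working day).
Idris free: 10:00-11:00, 13:00-14:00, 15:00-16:00, 17:00-18:00.
Dana ∩ Noa: 16:00-17:00.
Dana ∩ Noa ∩ Yosef: 16:00-17:00.
Dana ∩ Noa ∩ Yosef ∩ Luca: 16:00-17:00.
Dana ∩ Noa ∩ Yosef ∩ Luca ∩ Sven: 16:00-17:00.
Dana ∩ Noa ∩ Yosef ∩ Luca ∩ Sven ∩ Idris: ∅.
There is no time when everyone is free.
No common window exists, so the longest block is 0 minutes.

0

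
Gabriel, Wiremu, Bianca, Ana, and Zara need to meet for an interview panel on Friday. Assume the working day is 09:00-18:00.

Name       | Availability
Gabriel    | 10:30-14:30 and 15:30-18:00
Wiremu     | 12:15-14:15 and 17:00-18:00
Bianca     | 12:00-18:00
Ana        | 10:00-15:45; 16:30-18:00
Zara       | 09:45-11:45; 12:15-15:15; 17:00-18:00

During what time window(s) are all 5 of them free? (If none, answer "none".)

Gabriel ∩ Wiremu: 12:15-14:15, 17:00-18:00.
Gabriel ∩ Wiremu ∩ Bianca: 12:15-14:15, 17:00-18:00.
Gabriel ∩ Wiremu ∩ Bianca ∩ Ana: 12:15-14:15, 17:00-18:00.
Gabriel ∩ Wiremu ∩ Bianca ∩ Ana ∩ Zara: 12:15-14:15, 17:00-18:00.

12:15-14:15, 17:00-18:00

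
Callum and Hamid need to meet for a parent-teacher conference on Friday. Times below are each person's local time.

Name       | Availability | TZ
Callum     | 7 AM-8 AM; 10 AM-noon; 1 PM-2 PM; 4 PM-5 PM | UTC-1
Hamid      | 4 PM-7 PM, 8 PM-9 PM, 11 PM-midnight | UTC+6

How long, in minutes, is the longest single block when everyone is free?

Callum in UTC: 08:00-09:00, 11:00-13:00, 14:00-15:00, 17:00-18:00 (add 1h to convert from UTC-1).
Hamid in UTC: 10:00-13:00, 14:00-15:00, 17:00-18:00 (subtract 6h to convert from UTC+6).
Callum ∩ Hamid: 11:00-13:00, 14:00-15:00, 17:00-18:00.
The longest is 11:00-13:00 at 120 minutes.

120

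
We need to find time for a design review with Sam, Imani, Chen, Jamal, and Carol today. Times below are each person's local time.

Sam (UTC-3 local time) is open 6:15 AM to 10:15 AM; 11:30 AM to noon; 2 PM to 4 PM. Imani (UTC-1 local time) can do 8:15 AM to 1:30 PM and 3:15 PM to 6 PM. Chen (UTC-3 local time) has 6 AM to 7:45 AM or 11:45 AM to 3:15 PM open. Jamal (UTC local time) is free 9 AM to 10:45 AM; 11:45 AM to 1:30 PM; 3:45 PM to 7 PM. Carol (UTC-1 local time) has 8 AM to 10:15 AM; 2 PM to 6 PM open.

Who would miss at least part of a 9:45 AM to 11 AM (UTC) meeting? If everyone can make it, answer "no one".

Sam in UTC: 09:15-13:15, 14:30-15:00, 17:00-19:00 (add 3h to convert from UTC-3).
Imani in UTC: 09:15-14:30, 16:15-19:00 (add 1h to convert from UTC-1).
Chen in UTC: 09:00-10:45, 14:45-18:15 (add 3h to convert from UTC-3).
Jamal in UTC: 09:00-10:45, 11:45-13:30, 15:45-19:00.
Carol in UTC: 09:00-11:15, 15:00-19:00 (add 1h to convert from UTC-1).
Sam: free for 09:45-11:00. Imani: free for 09:45-11:00. Chen: not fully free for 09:45-11:00. Jamal: not fully free for 09:45-11:00. Carol: free for 09:45-11:00.

Chen, Jamal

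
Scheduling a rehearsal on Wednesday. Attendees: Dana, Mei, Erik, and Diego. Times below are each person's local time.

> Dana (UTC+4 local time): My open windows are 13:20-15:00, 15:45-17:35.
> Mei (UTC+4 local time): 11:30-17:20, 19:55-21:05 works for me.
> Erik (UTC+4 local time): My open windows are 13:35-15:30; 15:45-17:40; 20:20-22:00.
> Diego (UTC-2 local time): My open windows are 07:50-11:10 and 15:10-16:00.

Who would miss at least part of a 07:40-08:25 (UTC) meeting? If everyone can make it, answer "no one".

Dana in UTC: 09:20-11:00, 11:45-13:35 (subtract 4h to convert from UTC+4).
Mei in UTC: 07:30-13:20, 15:55-17:05 (subtract 4h to convert from UTC+4).
Erik in UTC: 09:35-11:30, 11:45-13:40, 16:20-18:00 (subtract 4h to convert from UTC+4).
Diego in UTC: 09:50-13:10, 17:10-18:00 (add 2h to convert from UTC-2).
Dana: not fully free for 07:40-08:25. Mei: free for 07:40-08:25. Erik: not fully free for 07:40-08:25. Diego: not fully free for 07:40-08:25.

Dana, Diego, Erik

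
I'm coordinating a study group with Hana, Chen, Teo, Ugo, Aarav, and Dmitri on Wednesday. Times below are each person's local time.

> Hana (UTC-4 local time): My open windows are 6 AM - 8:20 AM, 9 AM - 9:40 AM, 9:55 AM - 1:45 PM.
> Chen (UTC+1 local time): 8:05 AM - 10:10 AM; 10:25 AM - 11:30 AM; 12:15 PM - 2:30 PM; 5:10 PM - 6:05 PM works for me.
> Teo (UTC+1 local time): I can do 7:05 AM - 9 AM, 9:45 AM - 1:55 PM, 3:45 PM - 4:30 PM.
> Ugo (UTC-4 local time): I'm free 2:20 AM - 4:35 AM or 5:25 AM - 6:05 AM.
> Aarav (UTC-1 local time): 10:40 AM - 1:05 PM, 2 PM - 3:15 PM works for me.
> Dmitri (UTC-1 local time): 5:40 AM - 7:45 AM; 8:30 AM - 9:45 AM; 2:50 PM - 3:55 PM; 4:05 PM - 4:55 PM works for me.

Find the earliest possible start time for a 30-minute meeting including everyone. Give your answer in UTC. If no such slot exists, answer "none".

none

Hana in UTC: 10:00-12:20, 13:00-13:40, 13:55-17:45 (add 4h to convert from UTC-4).
Chen in UTC: 07:05-09:10, 09:25-10:30, 11:15-13:30, 16:10-17:05 (subtract 1h to convert from UTC+1).
Teo in UTC: 06:05-08:00, 08:45-12:55, 14:45-15:30 (subtract 1h to convert from UTC+1).
Ugo in UTC: 06:20-08:35, 09:25-10:05 (add 4h to convert from UTC-4).
Aarav in UTC: 11:40-14:05, 15:00-16:15 (add 1h to convert from UTC-1).
Dmitri in UTC: 06:40-08:45, 09:30-10:45, 15:50-16:55, 17:05-17:55 (add 1h to convert from UTC-1).
Hana ∩ Chen: 10:00-10:30, 11:15-12:20, 13:00-13:30, 16:10-17:05.
Hana ∩ Chen ∩ Teo: 10:00-10:30, 11:15-12:20.
Hana ∩ Chen ∩ Teo ∩ Ugo: 10:00-10:05.
Hana ∩ Chen ∩ Teo ∩ Ugo ∩ Aarav: ∅.
Hana ∩ Chen ∩ Teo ∩ Ugo ∩ Aarav ∩ Dmitri: ∅.
There is no time when everyone is free.
No common window is at least 30 minutes long.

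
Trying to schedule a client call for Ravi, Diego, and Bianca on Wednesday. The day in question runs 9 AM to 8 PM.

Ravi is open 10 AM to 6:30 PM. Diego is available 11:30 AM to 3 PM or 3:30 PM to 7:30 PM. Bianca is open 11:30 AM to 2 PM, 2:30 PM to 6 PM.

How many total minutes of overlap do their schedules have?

Ravi ∩ Diego: 11:30-15:00, 15:30-18:30.
Ravi ∩ Diego ∩ Bianca: 11:30-14:00, 14:30-15:00, 15:30-18:00.
Summing the common windows: 150 + 30 + 150 = 330 minutes.

330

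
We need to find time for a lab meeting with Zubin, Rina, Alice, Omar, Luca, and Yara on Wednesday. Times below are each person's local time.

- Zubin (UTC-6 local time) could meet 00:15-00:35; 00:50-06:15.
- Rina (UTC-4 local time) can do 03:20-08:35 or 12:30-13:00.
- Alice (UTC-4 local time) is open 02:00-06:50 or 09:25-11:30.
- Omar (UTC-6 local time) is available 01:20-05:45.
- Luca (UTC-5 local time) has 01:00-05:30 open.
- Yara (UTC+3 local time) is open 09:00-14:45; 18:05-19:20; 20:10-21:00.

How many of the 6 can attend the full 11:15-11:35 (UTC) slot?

Zubin in UTC: 06:15-06:35, 06:50-12:15 (add 6h to convert from UTC-6).
Rina in UTC: 07:20-12:35, 16:30-17:00 (add 4h to convert from UTC-4).
Alice in UTC: 06:00-10:50, 13:25-15:30 (add 4h to convert from UTC-4).
Omar in UTC: 07:20-11:45 (add 6h to convert from UTC-6).
Luca in UTC: 06:00-10:30 (add 5h to convert from UTC-5).
Yara in UTC: 06:00-11:45, 15:05-16:20, 17:10-18:00 (subtract 3h to convert from UTC+3).
Zubin, Rina, Omar, and Yara can make the full 11:15-11:35 slot — that's 4.

4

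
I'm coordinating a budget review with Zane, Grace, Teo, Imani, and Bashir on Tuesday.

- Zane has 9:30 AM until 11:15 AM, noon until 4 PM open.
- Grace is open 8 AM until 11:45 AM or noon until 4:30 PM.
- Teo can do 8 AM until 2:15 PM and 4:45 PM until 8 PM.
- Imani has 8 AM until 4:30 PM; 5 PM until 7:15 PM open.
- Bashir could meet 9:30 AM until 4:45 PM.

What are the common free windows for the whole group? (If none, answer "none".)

09:30-11:15, 12:00-14:15

Zane ∩ Grace: 09:30-11:15, 12:00-16:00.
Zane ∩ Grace ∩ Teo: 09:30-11:15, 12:00-14:15.
Zane ∩ Grace ∩ Teo ∩ Imani: 09:30-11:15, 12:00-14:15.
Zane ∩ Grace ∩ Teo ∩ Imani ∩ Bashir: 09:30-11:15, 12:00-14:15.
So the common availability across everyone is 09:30-11:15, 12:00-14:15.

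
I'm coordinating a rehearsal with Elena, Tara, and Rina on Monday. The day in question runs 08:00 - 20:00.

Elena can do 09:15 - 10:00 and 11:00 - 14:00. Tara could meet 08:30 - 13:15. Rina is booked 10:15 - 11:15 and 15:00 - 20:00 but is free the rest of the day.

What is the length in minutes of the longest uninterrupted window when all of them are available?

120

Elena free: 09:15-10:00, 11:00-14:00.
Tara free: 08:30-13:15.
Rina free: 08:00-10:15, 11:15-15:00 (invert busy blocks within the working day).
Elena ∩ Tara: 09:15-10:00, 11:00-13:15.
Elena ∩ Tara ∩ Rina: 09:15-10:00, 11:15-13:15.
Those are the intersection windows.
The longest is 11:15-13:15 at 120 minutes.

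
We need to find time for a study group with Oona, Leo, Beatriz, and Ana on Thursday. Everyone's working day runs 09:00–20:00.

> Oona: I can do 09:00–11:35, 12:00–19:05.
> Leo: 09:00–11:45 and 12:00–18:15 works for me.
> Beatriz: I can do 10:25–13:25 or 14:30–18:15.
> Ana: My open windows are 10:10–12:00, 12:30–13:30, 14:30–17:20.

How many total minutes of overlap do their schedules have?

295

Oona ∩ Leo: 09:00-11:35, 12:00-18:15.
Oona ∩ Leo ∩ Beatriz: 10:25-11:35, 12:00-13:25, 14:30-18:15.
Oona ∩ Leo ∩ Beatriz ∩ Ana: 10:25-11:35, 12:30-13:25, 14:30-17:20.
So the common availability across everyone is 10:25-11:35, 12:30-13:25, 14:30-17:20.
Summing the common windows: 70 + 55 + 170 = 295 minutes.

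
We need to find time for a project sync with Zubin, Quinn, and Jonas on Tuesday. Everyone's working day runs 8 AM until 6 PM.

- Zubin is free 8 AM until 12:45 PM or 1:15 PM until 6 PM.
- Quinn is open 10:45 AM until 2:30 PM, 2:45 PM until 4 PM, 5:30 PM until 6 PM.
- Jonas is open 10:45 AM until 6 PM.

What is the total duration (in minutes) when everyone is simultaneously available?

Zubin ∩ Quinn: 10:45-12:45, 13:15-14:30, 14:45-16:00, 17:30-18:00.
Zubin ∩ Quinn ∩ Jonas: 10:45-12:45, 13:15-14:30, 14:45-16:00, 17:30-18:00.
Summing the common windows: 120 + 75 + 75 + 30 = 300 minutes.

300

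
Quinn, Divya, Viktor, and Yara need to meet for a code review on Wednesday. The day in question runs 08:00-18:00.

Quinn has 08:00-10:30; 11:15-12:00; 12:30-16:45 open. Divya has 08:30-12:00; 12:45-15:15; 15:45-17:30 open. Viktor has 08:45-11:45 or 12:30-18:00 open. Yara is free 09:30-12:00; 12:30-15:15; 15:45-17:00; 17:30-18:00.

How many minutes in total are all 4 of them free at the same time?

300

Quinn ∩ Divya: 08:30-10:30, 11:15-12:00, 12:45-15:15, 15:45-16:45.
Quinn ∩ Divya ∩ Viktor: 08:45-10:30, 11:15-11:45, 12:45-15:15, 15:45-16:45.
Quinn ∩ Divya ∩ Viktor ∩ Yara: 09:30-10:30, 11:15-11:45, 12:45-15:15, 15:45-16:45.
Summing the common windows: 60 + 30 + 150 + 60 = 300 minutes.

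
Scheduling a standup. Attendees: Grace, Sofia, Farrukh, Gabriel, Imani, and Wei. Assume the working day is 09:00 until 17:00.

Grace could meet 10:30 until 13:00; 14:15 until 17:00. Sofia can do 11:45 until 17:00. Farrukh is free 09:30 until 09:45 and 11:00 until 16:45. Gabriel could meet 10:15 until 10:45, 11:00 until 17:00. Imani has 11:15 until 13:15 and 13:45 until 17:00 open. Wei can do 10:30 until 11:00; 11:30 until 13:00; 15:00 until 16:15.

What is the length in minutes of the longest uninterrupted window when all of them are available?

Grace ∩ Sofia: 11:45-13:00, 14:15-17:00.
Grace ∩ Sofia ∩ Farrukh: 11:45-13:00, 14:15-16:45.
Grace ∩ Sofia ∩ Farrukh ∩ Gabriel: 11:45-13:00, 14:15-16:45.
Grace ∩ Sofia ∩ Farrukh ∩ Gabriel ∩ Imani: 11:45-13:00, 14:15-16:45.
Grace ∩ Sofia ∩ Farrukh ∩ Gabriel ∩ Imani ∩ Wei: 11:45-13:00, 15:00-16:15.
The longest is 11:45-13:00 at 75 minutes.

75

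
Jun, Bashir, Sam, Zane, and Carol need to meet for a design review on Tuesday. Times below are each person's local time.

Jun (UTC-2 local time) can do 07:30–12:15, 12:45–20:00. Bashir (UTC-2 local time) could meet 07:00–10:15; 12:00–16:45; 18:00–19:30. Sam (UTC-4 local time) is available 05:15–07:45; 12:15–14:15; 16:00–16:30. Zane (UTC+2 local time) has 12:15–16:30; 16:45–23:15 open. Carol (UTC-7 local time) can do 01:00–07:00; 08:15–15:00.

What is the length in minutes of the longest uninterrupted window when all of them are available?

Jun in UTC: 09:30-14:15, 14:45-22:00 (add 2h to convert from UTC-2).
Bashir in UTC: 09:00-12:15, 14:00-18:45, 20:00-21:30 (add 2h to convert from UTC-2).
Sam in UTC: 09:15-11:45, 16:15-18:15, 20:00-20:30 (add 4h to convert from UTC-4).
Zane in UTC: 10:15-14:30, 14:45-21:15 (subtract 2h to convert from UTC+2).
Carol in UTC: 08:00-14:00, 15:15-22:00 (add 7h to convert from UTC-7).
Jun ∩ Bashir: 09:30-12:15, 14:00-14:15, 14:45-18:45, 20:00-21:30.
Jun ∩ Bashir ∩ Sam: 09:30-11:45, 16:15-18:15, 20:00-20:30.
Jun ∩ Bashir ∩ Sam ∩ Zane: 10:15-11:45, 16:15-18:15, 20:00-20:30.
Jun ∩ Bashir ∩ Sam ∩ Zane ∩ Carol: 10:15-11:45, 16:15-18:15, 20:00-20:30.
Those are the intersection windows.
The longest is 16:15-18:15 at 120 minutes.

120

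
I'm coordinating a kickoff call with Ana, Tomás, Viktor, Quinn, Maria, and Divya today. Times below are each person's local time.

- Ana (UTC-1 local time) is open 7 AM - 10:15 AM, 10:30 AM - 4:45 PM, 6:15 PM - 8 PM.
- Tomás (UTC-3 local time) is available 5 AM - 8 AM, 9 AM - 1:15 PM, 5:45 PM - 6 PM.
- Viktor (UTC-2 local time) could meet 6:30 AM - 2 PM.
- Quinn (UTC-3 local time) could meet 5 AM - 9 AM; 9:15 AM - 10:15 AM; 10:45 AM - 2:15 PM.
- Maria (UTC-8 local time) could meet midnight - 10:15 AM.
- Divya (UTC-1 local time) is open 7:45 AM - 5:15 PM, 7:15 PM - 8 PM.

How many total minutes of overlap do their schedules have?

330

Ana in UTC: 08:00-11:15, 11:30-17:45, 19:15-21:00 (add 1h to convert from UTC-1).
Tomás in UTC: 08:00-11:00, 12:00-16:15, 20:45-21:00 (add 3h to convert from UTC-3).
Viktor in UTC: 08:30-16:00 (add 2h to convert from UTC-2).
Quinn in UTC: 08:00-12:00, 12:15-13:15, 13:45-17:15 (add 3h to convert from UTC-3).
Maria in UTC: 08:00-18:15 (add 8h to convert from UTC-8).
Divya in UTC: 08:45-18:15, 20:15-21:00 (add 1h to convert from UTC-1).
Ana ∩ Tomás: 08:00-11:00, 12:00-16:15, 20:45-21:00.
Ana ∩ Tomás ∩ Viktor: 08:30-11:00, 12:00-16:00.
Ana ∩ Tomás ∩ Viktor ∩ Quinn: 08:30-11:00, 12:15-13:15, 13:45-16:00.
Ana ∩ Tomás ∩ Viktor ∩ Quinn ∩ Maria: 08:30-11:00, 12:15-13:15, 13:45-16:00.
Ana ∩ Tomás ∩ Viktor ∩ Quinn ∩ Maria ∩ Divya: 08:45-11:00, 12:15-13:15, 13:45-16:00.
Summing the common windows: 135 + 60 + 135 = 330 minutes.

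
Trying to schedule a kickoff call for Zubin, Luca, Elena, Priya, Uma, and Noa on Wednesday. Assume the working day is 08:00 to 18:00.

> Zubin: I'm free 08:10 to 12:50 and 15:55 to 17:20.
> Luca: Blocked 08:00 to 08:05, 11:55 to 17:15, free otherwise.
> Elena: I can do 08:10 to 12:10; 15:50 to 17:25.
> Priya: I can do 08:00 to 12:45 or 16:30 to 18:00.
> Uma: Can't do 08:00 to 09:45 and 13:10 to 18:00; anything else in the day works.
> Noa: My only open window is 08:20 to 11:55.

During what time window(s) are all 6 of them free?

Zubin free: 08:10-12:50, 15:55-17:20.
Luca free: 08:05-11:55, 17:15-18:00 (invert busy blocks within the working day).
Elena free: 08:10-12:10, 15:50-17:25.
Priya free: 08:00-12:45, 16:30-18:00.
Uma free: 09:45-13:10 (invert busy blocks within the working day).
Noa free: 08:20-11:55.
Zubin ∩ Luca: 08:10-11:55, 17:15-17:20.
Zubin ∩ Luca ∩ Elena: 08:10-11:55, 17:15-17:20.
Zubin ∩ Luca ∩ Elena ∩ Priya: 08:10-11:55, 17:15-17:20.
Zubin ∩ Luca ∩ Elena ∩ Priya ∩ Uma: 09:45-11:55.
Zubin ∩ Luca ∩ Elena ∩ Priya ∩ Uma ∩ Noa: 09:45-11:55.

09:45-11:55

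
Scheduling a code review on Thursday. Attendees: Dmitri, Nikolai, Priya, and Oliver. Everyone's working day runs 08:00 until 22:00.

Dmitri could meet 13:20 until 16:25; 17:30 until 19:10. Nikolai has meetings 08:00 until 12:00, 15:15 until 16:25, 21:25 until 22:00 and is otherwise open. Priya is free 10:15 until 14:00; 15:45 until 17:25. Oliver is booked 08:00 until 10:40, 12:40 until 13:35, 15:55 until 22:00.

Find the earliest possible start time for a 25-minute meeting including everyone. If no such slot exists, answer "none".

13:35

Dmitri free: 13:20-16:25, 17:30-19:10.
Nikolai free: 12:00-15:15, 16:25-21:25 (invert busy blocks within the working day).
Priya free: 10:15-14:00, 15:45-17:25.
Oliver free: 10:40-12:40, 13:35-15:55 (invert busy blocks within the working day).
Dmitri ∩ Nikolai: 13:20-15:15, 17:30-19:10.
Dmitri ∩ Nikolai ∩ Priya: 13:20-14:00.
Dmitri ∩ Nikolai ∩ Priya ∩ Oliver: 13:35-14:00.
The first common window of at least 25 minutes is 13:35-14:00, so the earliest start is 13:35.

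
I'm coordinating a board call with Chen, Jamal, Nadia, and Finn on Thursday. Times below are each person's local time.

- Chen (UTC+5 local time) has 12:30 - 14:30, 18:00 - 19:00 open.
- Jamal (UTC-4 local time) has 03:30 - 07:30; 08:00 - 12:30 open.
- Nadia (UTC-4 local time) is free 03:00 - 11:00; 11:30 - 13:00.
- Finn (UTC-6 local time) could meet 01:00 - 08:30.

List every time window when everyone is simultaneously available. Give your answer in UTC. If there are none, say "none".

Chen in UTC: 07:30-09:30, 13:00-14:00 (subtract 5h to convert from UTC+5).
Jamal in UTC: 07:30-11:30, 12:00-16:30 (add 4h to convert from UTC-4).
Nadia in UTC: 07:00-15:00, 15:30-17:00 (add 4h to convert from UTC-4).
Finn in UTC: 07:00-14:30 (add 6h to convert from UTC-6).
Chen ∩ Jamal: 07:30-09:30, 13:00-14:00.
Chen ∩ Jamal ∩ Nadia: 07:30-09:30, 13:00-14:00.
Chen ∩ Jamal ∩ Nadia ∩ Finn: 07:30-09:30, 13:00-14:00.
Those are the intersection windows.

07:30-09:30, 13:00-14:00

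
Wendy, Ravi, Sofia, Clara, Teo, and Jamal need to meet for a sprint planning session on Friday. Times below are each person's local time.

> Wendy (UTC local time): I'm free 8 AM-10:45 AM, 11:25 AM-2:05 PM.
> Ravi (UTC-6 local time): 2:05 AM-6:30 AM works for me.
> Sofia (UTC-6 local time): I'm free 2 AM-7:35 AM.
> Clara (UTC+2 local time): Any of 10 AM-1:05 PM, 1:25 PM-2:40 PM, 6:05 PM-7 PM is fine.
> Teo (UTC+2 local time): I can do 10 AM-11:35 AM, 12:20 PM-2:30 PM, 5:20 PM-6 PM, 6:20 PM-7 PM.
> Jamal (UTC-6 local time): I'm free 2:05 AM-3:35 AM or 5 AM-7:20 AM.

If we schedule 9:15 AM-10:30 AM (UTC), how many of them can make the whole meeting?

4

Wendy in UTC: 08:00-10:45, 11:25-14:05.
Ravi in UTC: 08:05-12:30 (add 6h to convert from UTC-6).
Sofia in UTC: 08:00-13:35 (add 6h to convert from UTC-6).
Clara in UTC: 08:00-11:05, 11:25-12:40, 16:05-17:00 (subtract 2h to convert from UTC+2).
Teo in UTC: 08:00-09:35, 10:20-12:30, 15:20-16:00, 16:20-17:00 (subtract 2h to convert from UTC+2).
Jamal in UTC: 08:05-09:35, 11:00-13:20 (add 6h to convert from UTC-6).
Wendy, Ravi, Sofia, and Clara can make the full 09:15-10:30 slot — that's 4.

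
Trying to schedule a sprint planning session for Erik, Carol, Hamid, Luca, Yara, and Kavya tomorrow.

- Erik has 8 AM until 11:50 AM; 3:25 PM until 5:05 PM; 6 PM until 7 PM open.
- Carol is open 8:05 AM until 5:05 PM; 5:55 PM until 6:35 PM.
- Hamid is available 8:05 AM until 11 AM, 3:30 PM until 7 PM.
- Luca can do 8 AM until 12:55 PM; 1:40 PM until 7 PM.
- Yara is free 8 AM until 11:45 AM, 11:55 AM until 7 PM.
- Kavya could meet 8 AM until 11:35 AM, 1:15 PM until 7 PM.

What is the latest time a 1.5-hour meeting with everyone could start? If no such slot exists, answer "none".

Erik ∩ Carol: 08:05-11:50, 15:25-17:05, 18:00-18:35.
Erik ∩ Carol ∩ Hamid: 08:05-11:00, 15:30-17:05, 18:00-18:35.
Erik ∩ Carol ∩ Hamid ∩ Luca: 08:05-11:00, 15:30-17:05, 18:00-18:35.
Erik ∩ Carol ∩ Hamid ∩ Luca ∩ Yara: 08:05-11:00, 15:30-17:05, 18:00-18:35.
Erik ∩ Carol ∩ Hamid ∩ Luca ∩ Yara ∩ Kavya: 08:05-11:00, 15:30-17:05, 18:00-18:35.
The last common window of at least 90 minutes is 15:30-17:05; a 90-minute meeting can start as late as 15:35 and still end by 17:05.

15:35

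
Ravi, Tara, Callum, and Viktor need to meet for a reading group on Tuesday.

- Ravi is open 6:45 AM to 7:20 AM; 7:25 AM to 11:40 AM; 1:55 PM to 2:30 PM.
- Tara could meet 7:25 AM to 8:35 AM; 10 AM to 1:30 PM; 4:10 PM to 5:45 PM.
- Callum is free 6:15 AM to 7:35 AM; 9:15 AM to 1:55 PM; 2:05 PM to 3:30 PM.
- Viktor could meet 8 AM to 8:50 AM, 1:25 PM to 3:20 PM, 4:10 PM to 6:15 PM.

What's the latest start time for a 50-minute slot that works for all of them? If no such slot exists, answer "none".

none

Ravi ∩ Tara: 07:25-08:35, 10:00-11:40.
Ravi ∩ Tara ∩ Callum: 07:25-07:35, 10:00-11:40.
Ravi ∩ Tara ∩ Callum ∩ Viktor: ∅.
There is no time when everyone is free.
No common window is at least 50 minutes long.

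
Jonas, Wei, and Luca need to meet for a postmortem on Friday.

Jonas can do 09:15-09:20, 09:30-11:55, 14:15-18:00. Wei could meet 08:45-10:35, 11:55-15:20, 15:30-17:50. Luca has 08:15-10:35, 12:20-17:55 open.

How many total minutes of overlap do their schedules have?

275

Jonas ∩ Wei: 09:15-09:20, 09:30-10:35, 14:15-15:20, 15:30-17:50.
Jonas ∩ Wei ∩ Luca: 09:15-09:20, 09:30-10:35, 14:15-15:20, 15:30-17:50.
So the common availability across everyone is 09:15-09:20, 09:30-10:35, 14:15-15:20, 15:30-17:50.
Summing the common windows: 5 + 65 + 65 + 140 = 275 minutes.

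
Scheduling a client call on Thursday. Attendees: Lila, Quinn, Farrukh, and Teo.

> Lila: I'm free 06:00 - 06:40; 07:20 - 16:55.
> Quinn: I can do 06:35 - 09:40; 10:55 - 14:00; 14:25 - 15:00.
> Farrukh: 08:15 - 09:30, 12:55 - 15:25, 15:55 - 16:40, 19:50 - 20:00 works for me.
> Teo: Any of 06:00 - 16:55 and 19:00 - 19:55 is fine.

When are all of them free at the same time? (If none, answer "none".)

Lila ∩ Quinn: 06:35-06:40, 07:20-09:40, 10:55-14:00, 14:25-15:00.
Lila ∩ Quinn ∩ Farrukh: 08:15-09:30, 12:55-14:00, 14:25-15:00.
Lila ∩ Quinn ∩ Farrukh ∩ Teo: 08:15-09:30, 12:55-14:00, 14:25-15:00.
So the common availability across everyone is 08:15-09:30, 12:55-14:00, 14:25-15:00.

08:15-09:30, 12:55-14:00, 14:25-15:00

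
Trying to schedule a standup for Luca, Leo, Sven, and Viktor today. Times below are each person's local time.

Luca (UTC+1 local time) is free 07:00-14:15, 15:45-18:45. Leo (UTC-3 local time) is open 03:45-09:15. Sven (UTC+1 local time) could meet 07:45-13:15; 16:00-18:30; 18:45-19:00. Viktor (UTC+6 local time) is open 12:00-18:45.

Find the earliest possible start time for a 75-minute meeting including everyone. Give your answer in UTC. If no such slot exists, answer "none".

Luca in UTC: 06:00-13:15, 14:45-17:45 (subtract 1h to convert from UTC+1).
Leo in UTC: 06:45-12:15 (add 3h to convert from UTC-3).
Sven in UTC: 06:45-12:15, 15:00-17:30, 17:45-18:00 (subtract 1h to convert from UTC+1).
Viktor in UTC: 06:00-12:45 (subtract 6h to convert from UTC+6).
Luca ∩ Leo: 06:45-12:15.
Luca ∩ Leo ∩ Sven: 06:45-12:15.
Luca ∩ Leo ∩ Sven ∩ Viktor: 06:45-12:15.
The first common window of at least 75 minutes is 06:45-12:15, so the earliest start is 06:45.

06:45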